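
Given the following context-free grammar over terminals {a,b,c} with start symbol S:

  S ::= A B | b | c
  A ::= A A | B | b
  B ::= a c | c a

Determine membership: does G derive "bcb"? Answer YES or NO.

Convert to CNF:
  S -> A B | b | c
  A -> A A | T0 T1 | T1 T0 | b
  B -> T0 T1 | T1 T0
  T0 -> a
  T1 -> c

CYK table (by increasing span):
  [0..0]={A,S}  "b"
  [1..1]={S,T1}  "c"  orig:{S}
  [2..2]={A,S}  "b"
  [0..1]=∅  "bc"
  [1..2]=∅  "cb"
  [0..2]=∅  "bcb"

S ∉ T[0,2] ⇒ NO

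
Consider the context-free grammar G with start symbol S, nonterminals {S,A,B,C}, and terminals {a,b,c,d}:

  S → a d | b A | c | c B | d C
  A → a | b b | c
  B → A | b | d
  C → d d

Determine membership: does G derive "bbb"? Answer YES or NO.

CNF form of G:
  S -> T0 A | T1 C | T2 T1 | T3 B | c
  A -> T0 T0 | a | c
  B -> T0 T0 | a | b | c | d
  C -> T1 T1
  T0 -> b
  T1 -> d
  T2 -> a
  T3 -> c

CYK table (by increasing span):
  cell(0,0) b: {B,T0}  orig:{B}
  cell(1,1) b: {B,T0}  orig:{B}
  cell(2,2) b: {B,T0}  orig:{B}
  cell(0,1) bb: {A,B}
  cell(1,2) bb: {A,B}
  cell(0,2) bbb: {S}

S ∈ T[0,2] ⇒ YES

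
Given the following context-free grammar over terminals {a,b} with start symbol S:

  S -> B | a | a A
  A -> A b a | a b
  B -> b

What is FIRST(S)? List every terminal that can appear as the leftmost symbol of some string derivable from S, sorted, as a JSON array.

FIRST iteration:
round 1:
  A via A→a b: +{a}
  B via B→b: +{b}
  S via S→B: +{b}
  S via S→a: +{a}
  FIRST[S]={a,b}  FIRST[A]={a}  FIRST[B]={b}
round 2: — fixpoint
  FIRST[S]={a,b}  FIRST[A]={a}  FIRST[B]={b}

FIRST(S) = ["a", "b"]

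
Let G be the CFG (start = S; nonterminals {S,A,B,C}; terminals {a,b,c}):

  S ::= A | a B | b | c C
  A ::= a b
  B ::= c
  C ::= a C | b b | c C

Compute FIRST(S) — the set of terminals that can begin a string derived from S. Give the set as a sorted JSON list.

FIRST iteration:
iter 1:
  A via A→a b: +{a}
  B via B→c: +{c}
  C via C→a C: +{a}
  C via C→b b: +{b}
  C via C→c C: +{c}
  S via S→A: +{a}
  S via S→b: +{b}
  S via S→c C: +{c}
  S: {a,b,c}  A: {a}  B: {c}  C: {a,b,c}
iter 2: (stable)
  S: {a,b,c}  A: {a}  B: {c}  C: {a,b,c}

FIRST(S) = ["a", "b", "c"]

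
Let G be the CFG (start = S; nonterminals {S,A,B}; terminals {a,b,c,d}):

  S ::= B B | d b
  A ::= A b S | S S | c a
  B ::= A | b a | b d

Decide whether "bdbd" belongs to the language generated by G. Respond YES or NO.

Convert to CNF:
  S -> B B | T3 T0
  A -> A X4 | S S | T1 T2
  B -> A X5 | S S | T0 T2 | T0 T3 | T1 T2
  T0 -> b
  T1 -> c
  T2 -> a
  T3 -> d
  X4 -> T0 S
  X5 -> T0 S

CYK table (by increasing span):
  cell(0,0) b: {T0}  orig:{}
  cell(1,1) d: {T3}  orig:{}
  cell(2,2) b: {T0}  orig:{}
  cell(3,3) d: {T3}  orig:{}
  cell(0,1) bd: {B}
  cell(1,2) db: {S}
  cell(2,3) bd: {B}
  cell(0,2) bdb: {X4,X5}  orig:{}
  cell(1,3) dbd: ∅
  cell(0,3) bdbd: {S}

S ∈ T[0,3] ⇒ YES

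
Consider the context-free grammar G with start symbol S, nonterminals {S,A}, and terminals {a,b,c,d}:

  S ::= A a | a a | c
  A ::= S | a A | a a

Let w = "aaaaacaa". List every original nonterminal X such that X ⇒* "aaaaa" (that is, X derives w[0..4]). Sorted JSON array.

Convert to CNF:
  S -> A T0 | T0 T0 | c
  A -> A T0 | T0 A | T0 T0 | c
  T0 -> a

Fill CYK table bottom-up (cells [i..j] with 0 ≤ i ≤ j ≤ 4 only):
  [0..0]={T0}  "a"  orig:{}
  [1..1]={T0}  "a"  orig:{}
  [2..2]={T0}  "a"  orig:{}
  [3..3]={T0}  "a"  orig:{}
  [4..4]={T0}  "a"  orig:{}
  [0..1]={A,S}  "aa"
  [1..2]={A,S}  "aa"
  [2..3]={A,S}  "aa"
  [3..4]={A,S}  "aa"
  [0..2]={A,S}  "aaa"
  [1..3]={A,S}  "aaa"
  [2..4]={A,S}  "aaa"
  [0..3]={A,S}  "aaaa"
  [1..4]={A,S}  "aaaa"
  [0..4]={A,S}  "aaaaa"

Original NTs in T[0,4] deriving "aaaaa": ["A", "S"]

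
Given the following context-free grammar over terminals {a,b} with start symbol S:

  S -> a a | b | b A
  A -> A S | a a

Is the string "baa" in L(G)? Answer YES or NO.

Convert to CNF:
  S -> T0 T0 | T1 A | b
  A -> A S | T0 T0
  T0 -> a
  T1 -> b

CYK fill:
  cell(0,0) b: {S,T1}  orig:{S}
  cell(1,1) a: {T0}  orig:{}
  cell(2,2) a: {T0}  orig:{}
  cell(0,1) ba: ∅
  cell(1,2) aa: {A,S}
  cell(0,2) baa: {S}

S ∈ T[0,2] ⇒ YES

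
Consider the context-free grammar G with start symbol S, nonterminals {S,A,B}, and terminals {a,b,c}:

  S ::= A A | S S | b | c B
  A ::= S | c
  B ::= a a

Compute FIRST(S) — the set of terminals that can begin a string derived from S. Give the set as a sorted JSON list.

Compute FIRST by fixpoint:
iter 1:
  A via A→c: +{c}
  B via B→a a: +{a}
  S via S→A A: +{c}
  S via S→b: +{b}
  FIRST(S)={b,c}  FIRST(A)={c}  FIRST(B)={a}
iter 2:
  A via A→S: +{b}
  FIRST(S)={b,c}  FIRST(A)={b,c}  FIRST(B)={a}
iter 3: — fixpoint
  FIRST(S)={b,c}  FIRST(A)={b,c}  FIRST(B)={a}

FIRST(S) = ["b", "c"]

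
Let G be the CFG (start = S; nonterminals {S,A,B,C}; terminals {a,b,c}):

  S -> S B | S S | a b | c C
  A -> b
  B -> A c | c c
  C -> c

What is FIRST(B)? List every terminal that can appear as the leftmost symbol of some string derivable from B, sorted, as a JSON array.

FIRST sets, iterate to fixpoint:
round 1:
  A via A→b: +{b}
  B via B→A c: +{b}
  B via B→c c: +{c}
  C via C→c: +{c}
  S via S→a b: +{a}
  S via S→c C: +{c}
  S: {a,c}  A: {b}  B: {b,c}  C: {c}
round 2: done
  S: {a,c}  A: {b}  B: {b,c}  C: {c}

FIRST(B) = ["b", "c"]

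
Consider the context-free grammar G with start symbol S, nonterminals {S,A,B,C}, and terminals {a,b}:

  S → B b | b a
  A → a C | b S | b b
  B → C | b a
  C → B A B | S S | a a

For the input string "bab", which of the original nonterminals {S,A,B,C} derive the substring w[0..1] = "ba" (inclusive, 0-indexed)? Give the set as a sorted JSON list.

Convert to CNF:
  S -> B T1 | T1 T0
  A -> T0 C | T1 S | T1 T1
  B -> B X2 | S S | T0 T0 | T1 T0
  C -> B X3 | S S | T0 T0
  T0 -> a
  T1 -> b
  X2 -> A B
  X3 -> A B

Fill CYK table bottom-up — only the sub-triangle for w[0..1]:
  cell(0,0) b: {T1}  orig:{}
  cell(1,1) a: {T0}  orig:{}
  cell(0,1) ba: {B,S}

Original NTs in T[0,1] deriving "ba": ["B", "S"]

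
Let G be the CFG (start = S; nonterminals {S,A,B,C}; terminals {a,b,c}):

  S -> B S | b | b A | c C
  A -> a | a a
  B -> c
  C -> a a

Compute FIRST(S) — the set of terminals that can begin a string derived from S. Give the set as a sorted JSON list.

Compute FIRST by fixpoint:
iter 1:
  A via A→a: +{a}
  B via B→c: +{c}
  C via C→a a: +{a}
  S via S→B S: +{c}
  S via S→b: +{b}
  S: {b,c}  A: {a}  B: {c}  C: {a}
iter 2: (no change)
  S: {b,c}  A: {a}  B: {c}  C: {a}

FIRST(S) = ["b", "c"]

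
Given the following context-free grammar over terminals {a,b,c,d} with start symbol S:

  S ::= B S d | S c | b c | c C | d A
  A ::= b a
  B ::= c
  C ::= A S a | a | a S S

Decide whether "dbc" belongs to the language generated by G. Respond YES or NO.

CNF form of G:
  S -> B X6 | S T3 | T0 T3 | T2 A | T3 C
  A -> T0 T1
  B -> c
  C -> A X4 | T1 X5 | a
  T0 -> b
  T1 -> a
  T2 -> d
  T3 -> c
  X4 -> S T1
  X5 -> S S
  X6 -> S T2

CYK fill:
  [0..0]={T2}  "d"  orig:{}
  [1..1]={T0}  "b"  orig:{}
  [2..2]={B,T3}  "c"  orig:{B}
  [0..1]=∅  "db"
  [1..2]={S}  "bc"
  [0..2]=∅  "dbc"

S ∉ T[0,2] ⇒ NO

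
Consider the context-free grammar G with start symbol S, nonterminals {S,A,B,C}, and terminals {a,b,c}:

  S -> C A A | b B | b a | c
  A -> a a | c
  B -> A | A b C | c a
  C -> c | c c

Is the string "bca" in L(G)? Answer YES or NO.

CNF form of G:
  S -> C X4 | T1 B | T1 T0 | c
  A -> T0 T0 | c
  B -> A X3 | T0 T0 | T2 T0 | c
  C -> T2 T2 | c
  T0 -> a
  T1 -> b
  T2 -> c
  X3 -> T1 C
  X4 -> A A

CYK table (by increasing span):
  T[0,0] 'b' = {T1}  orig:{}
  T[1,1] 'c' = {A,B,C,S,T2}  orig:{A,B,C,S}
  T[2,2] 'a' = {T0}  orig:{}
  T[0,1] 'bc' = {S,X3}  orig:{S}
  T[1,2] 'ca' = {B}
  T[0,2] 'bca' = {S}

S ∈ T[0,2] ⇒ YES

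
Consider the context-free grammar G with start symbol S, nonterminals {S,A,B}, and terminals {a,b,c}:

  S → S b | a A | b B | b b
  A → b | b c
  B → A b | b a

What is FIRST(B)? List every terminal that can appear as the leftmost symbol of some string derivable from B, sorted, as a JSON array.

FIRST sets, iterate to fixpoint:
[1]
  A via A→b: +{b}
  B via B→A b: +{b}
  S via S→a A: +{a}
  S via S→b B: +{b}
  FIRST(S)={a,b}  FIRST(A)={b}  FIRST(B)={b}
[2] — fixpoint
  FIRST(S)={a,b}  FIRST(A)={b}  FIRST(B)={b}

FIRST(B) = ["b"]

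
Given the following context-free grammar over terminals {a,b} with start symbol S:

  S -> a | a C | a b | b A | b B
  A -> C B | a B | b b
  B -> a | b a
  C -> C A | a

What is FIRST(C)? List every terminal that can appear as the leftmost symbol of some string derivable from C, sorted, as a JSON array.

FIRST iteration:
iter 1:
  A via A→a B: +{a}
  A via A→b b: +{b}
  B via B→a: +{a}
  B via B→b a: +{b}
  C via C→a: +{a}
  S via S→a: +{a}
  S via S→b A: +{b}
  S: {a,b}  A: {a,b}  B: {a,b}  C: {a}
iter 2: done
  S: {a,b}  A: {a,b}  B: {a,b}  C: {a}

FIRST(C) = ["a"]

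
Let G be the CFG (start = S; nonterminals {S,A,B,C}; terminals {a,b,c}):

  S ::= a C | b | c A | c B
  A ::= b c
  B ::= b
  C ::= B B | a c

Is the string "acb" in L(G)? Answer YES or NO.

Convert to CNF:
  S -> T1 A | T1 B | T2 C | b
  A -> T0 T1
  B -> b
  C -> B B | T2 T1
  T0 -> b
  T1 -> c
  T2 -> a

CYK fill:
  T[0,0] 'a' = {T2}  orig:{}
  T[1,1] 'c' = {T1}  orig:{}
  T[2,2] 'b' = {B,S,T0}  orig:{B,S}
  T[0,1] 'ac' = {C}
  T[1,2] 'cb' = {S}
  T[0,2] 'acb' = ∅

S ∉ T[0,2] ⇒ NO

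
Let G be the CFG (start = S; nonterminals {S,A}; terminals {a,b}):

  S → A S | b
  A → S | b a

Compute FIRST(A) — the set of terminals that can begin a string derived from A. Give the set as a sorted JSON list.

FIRST iteration:
round 1:
  A via A→b a: +{b}
  S via S→A S: +{b}
  FIRST[S]={b}  FIRST[A]={b}
round 2: — fixpoint
  FIRST[S]={b}  FIRST[A]={b}

FIRST(A) = ["b"]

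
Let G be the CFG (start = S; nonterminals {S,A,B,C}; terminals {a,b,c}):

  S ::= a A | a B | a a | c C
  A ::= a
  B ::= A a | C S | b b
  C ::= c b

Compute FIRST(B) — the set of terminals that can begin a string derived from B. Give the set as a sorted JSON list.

FIRST sets, iterate to fixpoint:
round 1:
  A via A→a: +{a}
  B via B→A a: +{a}
  B via B→b b: +{b}
  C via C→c b: +{c}
  S via S→a A: +{a}
  S via S→c C: +{c}
  FIRST(S)={a,c}  FIRST(A)={a}  FIRST(B)={a,b}  FIRST(C)={c}
round 2:
  B via B→C S: +{c}
  FIRST(S)={a,c}  FIRST(A)={a}  FIRST(B)={a,b,c}  FIRST(C)={c}
round 3: (no change)
  FIRST(S)={a,c}  FIRST(A)={a}  FIRST(B)={a,b,c}  FIRST(C)={c}

FIRST(B) = ["a", "b", "c"]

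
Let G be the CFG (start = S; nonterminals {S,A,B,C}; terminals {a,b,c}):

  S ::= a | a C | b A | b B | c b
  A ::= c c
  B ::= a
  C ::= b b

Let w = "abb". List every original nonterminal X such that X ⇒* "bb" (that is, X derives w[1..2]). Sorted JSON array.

CNF form of G:
  S -> T0 T1 | T1 A | T1 B | T2 C | a
  A -> T0 T0
  B -> a
  C -> T1 T1
  T0 -> c
  T1 -> b
  T2 -> a

CYK fill, restricted to cells inside w[1..2]:
  [1..1]={T1}  "b"  orig:{}
  [2..2]={T1}  "b"  orig:{}
  [1..2]={C}  "bb"

Original NTs in T[1,2] deriving "bb": ["C"]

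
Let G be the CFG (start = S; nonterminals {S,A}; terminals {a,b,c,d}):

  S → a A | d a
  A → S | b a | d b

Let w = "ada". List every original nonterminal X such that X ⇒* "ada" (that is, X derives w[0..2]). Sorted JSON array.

CNF form of G:
  S -> T0 A | T2 T0
  A -> T0 A | T1 T0 | T2 T0 | T2 T1
  T0 -> a
  T1 -> b
  T2 -> d

CYK fill (cells [i..j] with 0 ≤ i ≤ j ≤ 2 only):
  [0..0]={T0}  "a"  orig:{}
  [1..1]={T2}  "d"  orig:{}
  [2..2]={T0}  "a"  orig:{}
  [0..1]=∅  "ad"
  [1..2]={A,S}  "da"
  [0..2]={A,S}  "ada"

Original NTs in T[0,2] deriving "ada": ["A", "S"]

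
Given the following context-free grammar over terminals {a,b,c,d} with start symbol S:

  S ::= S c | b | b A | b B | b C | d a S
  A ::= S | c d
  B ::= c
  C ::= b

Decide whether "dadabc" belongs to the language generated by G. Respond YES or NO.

Convert to CNF:
  S -> S T0 | T1 A | T1 B | T1 C | T2 X5 | b
  A -> S T0 | T0 T2 | T1 A | T1 B | T1 C | T2 X4 | b
  B -> c
  C -> b
  T0 -> c
  T1 -> b
  T2 -> d
  T3 -> a
  X4 -> T3 S
  X5 -> T3 S

Fill CYK table bottom-up:
  T[0,0] 'd' = {T2}  orig:{}
  T[1,1] 'a' = {T3}  orig:{}
  T[2,2] 'd' = {T2}  orig:{}
  T[3,3] 'a' = {T3}  orig:{}
  T[4,4] 'b' = {A,C,S,T1}  orig:{A,C,S}
  T[5,5] 'c' = {B,T0}  orig:{B}
  T[0,1] 'da' = ∅
  T[1,2] 'ad' = ∅
  T[2,3] 'da' = ∅
  T[3,4] 'ab' = {X4,X5}  orig:{}
  T[4,5] 'bc' = {A,S}
  T[0,2] 'dad' = ∅
  T[1,3] 'ada' = ∅
  T[2,4] 'dab' = {A,S}
  T[3,5] 'abc' = {X4,X5}  orig:{}
  T[0,3] 'dada' = ∅
  T[1,4] 'adab' = {X4,X5}  orig:{}
  T[2,5] 'dabc' = {A,S}
  T[0,4] 'dadab' = {A,S}
  T[1,5] 'adabc' = {X4,X5}  orig:{}
  T[0,5] 'dadabc' = {A,S}

S ∈ T[0,5] ⇒ YES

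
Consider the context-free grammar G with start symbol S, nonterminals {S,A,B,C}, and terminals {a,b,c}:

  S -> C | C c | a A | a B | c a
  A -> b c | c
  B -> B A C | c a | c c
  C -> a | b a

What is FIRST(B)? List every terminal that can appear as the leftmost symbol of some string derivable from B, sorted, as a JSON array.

FIRST sets, iterate to fixpoint:
[1]
  A via A→b c: +{b}
  A via A→c: +{c}
  B via B→c a: +{c}
  C via C→a: +{a}
  C via C→b a: +{b}
  S via S→C: +{a,b}
  S via S→c a: +{c}
  FIRST[S]={a,b,c}  FIRST[A]={b,c}  FIRST[B]={c}  FIRST[C]={a,b}
[2] — fixpoint
  FIRST[S]={a,b,c}  FIRST[A]={b,c}  FIRST[B]={c}  FIRST[C]={a,b}

FIRST(B) = ["c"]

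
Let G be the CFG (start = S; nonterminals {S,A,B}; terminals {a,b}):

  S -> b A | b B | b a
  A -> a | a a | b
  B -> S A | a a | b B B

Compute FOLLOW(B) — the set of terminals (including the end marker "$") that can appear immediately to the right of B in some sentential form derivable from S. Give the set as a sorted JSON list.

FIRST iteration:
iter 1:
  A via A→a: +{a}
  A via A→b: +{b}
  B via B→a a: +{a}
  B via B→b B B: +{b}
  S via S→b A: +{b}
  FIRST(S)={b}  FIRST(A)={a,b}  FIRST(B)={a,b}
iter 2: (stable)
  FIRST(S)={b}  FIRST(A)={a,b}  FIRST(B)={a,b}

Compute FOLLOW by fixpoint:
FOLLOW(S) := {$}
iter 1:
  B→S A: FOLLOW(S) ⊇ FIRST(A) = {a,b}; new: +{a,b}
  B→b B B: FOLLOW(B) ⊇ FIRST(B) = {a,b}; new: +{a,b}
  S→b A: FOLLOW(A) ⊇ FOLLOW(S) ⊇ {$,a,b}; new: +{$,a,b}
  S→b B: FOLLOW(B) ⊇ FOLLOW(S) ⊇ {$,a,b}; new: +{$}
  FOLLOW(S)={$,a,b}  FOLLOW(A)={$,a,b}  FOLLOW(B)={$,a,b}
iter 2: (stable)
  FOLLOW(S)={$,a,b}  FOLLOW(A)={$,a,b}  FOLLOW(B)={$,a,b}

FOLLOW(B) = ["$", "a", "b"]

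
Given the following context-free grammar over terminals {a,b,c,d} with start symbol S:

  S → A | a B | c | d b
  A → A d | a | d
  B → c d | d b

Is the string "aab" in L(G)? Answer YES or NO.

Convert to CNF:
  S -> A T0 | T0 T2 | T3 B | a | c | d
  A -> A T0 | a | d
  B -> T0 T2 | T1 T0
  T0 -> d
  T1 -> c
  T2 -> b
  T3 -> a

CYK table (by increasing span):
  cell(0,0) a: {A,S,T3}  orig:{A,S}
  cell(1,1) a: {A,S,T3}  orig:{A,S}
  cell(2,2) b: {T2}  orig:{}
  cell(0,1) aa: ∅
  cell(1,2) ab: ∅
  cell(0,2) aab: ∅

S ∉ T[0,2] ⇒ NO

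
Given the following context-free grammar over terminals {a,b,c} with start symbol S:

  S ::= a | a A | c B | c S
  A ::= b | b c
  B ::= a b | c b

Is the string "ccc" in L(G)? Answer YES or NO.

CNF form of G:
  S -> T1 B | T1 S | T2 A | a
  A -> T0 T1 | b
  B -> T1 T0 | T2 T0
  T0 -> b
  T1 -> c
  T2 -> a

Fill CYK table bottom-up:
  [0..0]={T1}  "c"  orig:{}
  [1..1]={T1}  "c"  orig:{}
  [2..2]={T1}  "c"  orig:{}
  [0..1]=∅  "cc"
  [1..2]=∅  "cc"
  [0..2]=∅  "ccc"

S ∉ T[0,2] ⇒ NO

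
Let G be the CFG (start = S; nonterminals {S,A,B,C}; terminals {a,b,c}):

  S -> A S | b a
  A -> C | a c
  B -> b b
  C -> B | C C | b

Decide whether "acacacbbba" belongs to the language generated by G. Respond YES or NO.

CNF form of G:
  S -> A S | T2 T0
  A -> C C | T0 T1 | T2 T2 | b
  B -> T2 T2
  C -> C C | T2 T2 | b
  T0 -> a
  T1 -> c
  T2 -> b

Fill CYK table bottom-up:
  [0..0]={T0}  "a"  orig:{}
  [1..1]={T1}  "c"  orig:{}
  [2..2]={T0}  "a"  orig:{}
  [3..3]={T1}  "c"  orig:{}
  [4..4]={T0}  "a"  orig:{}
  [5..5]={T1}  "c"  orig:{}
  [6..6]={A,C,T2}  "b"  orig:{A,C}
  [7..7]={A,C,T2}  "b"  orig:{A,C}
  [8..8]={A,C,T2}  "b"  orig:{A,C}
  [9..9]={T0}  "a"  orig:{}
  [0..1]={A}  "ac"
  [1..2]=∅  "ca"
  [2..3]={A}  "ac"
  [3..4]=∅  "ca"
  [4..5]={A}  "ac"
  [5..6]=∅  "cb"
  [6..7]={A,B,C}  "bb"
  [7..8]={A,B,C}  "bb"
  [8..9]={S}  "ba"
  [0..2]=∅  "aca"
  [1..3]=∅  "cac"
  [2..4]=∅  "aca"
  [3..5]=∅  "cac"
  [4..6]=∅  "acb"
  [5..7]=∅  "cbb"
  [6..8]={A,C}  "bbb"
  [7..9]={S}  "bba"
  [0..3]=∅  "acac"
  [1..4]=∅  "caca"
  [2..5]=∅  "acac"
  [3..6]=∅  "cacb"
  [4..7]=∅  "acbb"
  [5..8]=∅  "cbbb"
  [6..9]={S}  "bbba"
  [0..4]=∅  "acaca"
  [1..5]=∅  "cacac"
  [2..6]=∅  "acacb"
  [3..7]=∅  "cacbb"
  [4..8]=∅  "acbbb"
  [5..9]=∅  "cbbba"
  [0..5]=∅  "acacac"
  [1..6]=∅  "cacacb"
  [2..7]=∅  "acacbb"
  [3..8]=∅  "cacbbb"
  [4..9]={S}  "acbbba"
  [0..6]=∅  "acacacb"
  [1..7]=∅  "cacacbb"
  [2..8]=∅  "acacbbb"
  [3..9]=∅  "cacbbba"
  [0..7]=∅  "acacacbb"
  [1..8]=∅  "cacacbbb"
  [2..9]={S}  "acacbbba"
  [0..8]=∅  "acacacbbb"
  [1..9]=∅  "cacacbbba"
  [0..9]={S}  "acacacbbba"

S ∈ T[0,9] ⇒ YES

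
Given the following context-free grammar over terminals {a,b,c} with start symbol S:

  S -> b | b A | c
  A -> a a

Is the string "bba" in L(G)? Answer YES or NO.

CNF form of G:
  S -> T1 A | b | c
  A -> T0 T0
  T0 -> a
  T1 -> b

CYK table (by increasing span):
  [0..0]={S,T1}  "b"  orig:{S}
  [1..1]={S,T1}  "b"  orig:{S}
  [2..2]={T0}  "a"  orig:{}
  [0..1]=∅  "bb"
  [1..2]=∅  "ba"
  [0..2]=∅  "bba"

S ∉ T[0,2] ⇒ NO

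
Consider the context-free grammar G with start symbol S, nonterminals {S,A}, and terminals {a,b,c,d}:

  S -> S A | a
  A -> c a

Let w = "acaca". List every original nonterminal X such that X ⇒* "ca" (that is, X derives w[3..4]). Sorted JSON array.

Convert to CNF:
  S -> S A | a
  A -> T0 T1
  T0 -> c
  T1 -> a

CYK table (by increasing span) — only the sub-triangle for w[3..4]:
  [3..3]={T0}  "c"  orig:{}
  [4..4]={S,T1}  "a"  orig:{S}
  [3..4]={A}  "ca"

Original NTs in T[3,4] deriving "ca": ["A"]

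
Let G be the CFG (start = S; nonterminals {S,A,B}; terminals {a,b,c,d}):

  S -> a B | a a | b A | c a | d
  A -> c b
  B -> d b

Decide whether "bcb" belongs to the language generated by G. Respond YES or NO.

CNF form of G:
  S -> T0 T3 | T1 A | T3 B | T3 T3 | d
  A -> T0 T1
  B -> T2 T1
  T0 -> c
  T1 -> b
  T2 -> d
  T3 -> a

CYK table (by increasing span):
  T[0,0] 'b' = {T1}  orig:{}
  T[1,1] 'c' = {T0}  orig:{}
  T[2,2] 'b' = {T1}  orig:{}
  T[0,1] 'bc' = ∅
  T[1,2] 'cb' = {A}
  T[0,2] 'bcb' = {S}

S ∈ T[0,2] ⇒ YES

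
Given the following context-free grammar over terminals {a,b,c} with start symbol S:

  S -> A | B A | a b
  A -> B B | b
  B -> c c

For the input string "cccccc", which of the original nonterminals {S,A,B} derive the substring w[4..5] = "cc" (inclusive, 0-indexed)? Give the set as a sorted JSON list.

CNF form of G:
  S -> B A | B B | T1 T2 | b
  A -> B B | b
  B -> T0 T0
  T0 -> c
  T1 -> a
  T2 -> b

Fill CYK table bottom-up — only the sub-triangle for w[4..5]:
  cell(4,4) c: {T0}  orig:{}
  cell(5,5) c: {T0}  orig:{}
  cell(4,5) cc: {B}

Original NTs in T[4,5] deriving "cc": ["B"]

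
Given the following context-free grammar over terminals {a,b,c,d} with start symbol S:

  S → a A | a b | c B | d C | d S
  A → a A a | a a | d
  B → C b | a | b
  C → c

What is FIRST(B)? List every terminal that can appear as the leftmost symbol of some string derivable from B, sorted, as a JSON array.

FIRST iteration:
iter 1:
  A via A→a A a: +{a}
  A via A→d: +{d}
  B via B→a: +{a}
  B via B→b: +{b}
  C via C→c: +{c}
  S via S→a A: +{a}
  S via S→c B: +{c}
  S via S→d C: +{d}
  FIRST[S]={a,c,d}  FIRST[A]={a,d}  FIRST[B]={a,b}  FIRST[C]={c}
iter 2:
  B via B→C b: +{c}
  FIRST[S]={a,c,d}  FIRST[A]={a,d}  FIRST[B]={a,b,c}  FIRST[C]={c}
iter 3: (no change)
  FIRST[S]={a,c,d}  FIRST[A]={a,d}  FIRST[B]={a,b,c}  FIRST[C]={c}

FIRST(B) = ["a", "b", "c"]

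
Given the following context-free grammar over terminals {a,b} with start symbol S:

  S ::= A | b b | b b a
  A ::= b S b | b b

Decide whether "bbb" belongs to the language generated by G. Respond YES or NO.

CNF form of G:
  S -> T0 T0 | T0 X3 | T0 X4
  A -> T0 T0 | T0 X2
  T0 -> b
  T1 -> a
  X2 -> S T0
  X3 -> S T0
  X4 -> T0 T1

CYK fill:
  T[0,0] 'b' = {T0}  orig:{}
  T[1,1] 'b' = {T0}  orig:{}
  T[2,2] 'b' = {T0}  orig:{}
  T[0,1] 'bb' = {A,S}
  T[1,2] 'bb' = {A,S}
  T[0,2] 'bbb' = {X2,X3}  orig:{}

S ∉ T[0,2] ⇒ NO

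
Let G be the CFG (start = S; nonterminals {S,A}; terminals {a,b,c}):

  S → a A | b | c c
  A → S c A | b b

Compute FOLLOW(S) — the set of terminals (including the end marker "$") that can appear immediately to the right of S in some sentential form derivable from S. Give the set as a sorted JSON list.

Compute FIRST by fixpoint:
iter 1:
  A via A→b b: +{b}
  S via S→a A: +{a}
  S via S→b: +{b}
  S via S→c c: +{c}
  FIRST(S)={a,b,c}  FIRST(A)={b}
iter 2:
  A via A→S c A: +{a,c}
  FIRST(S)={a,b,c}  FIRST(A)={a,b,c}
iter 3: — fixpoint
  FIRST(S)={a,b,c}  FIRST(A)={a,b,c}

Compute FOLLOW by fixpoint:
initialize: $ ∈ FOLLOW(S)
round 1:
  A→S c A: FOLLOW(S) ⊇ FIRST(c) = {c}; new: +{c}
  S→a A: FOLLOW(A) ⊇ FOLLOW(S) ⊇ {$,c}; new: +{$,c}
  FOLLOW(S)={$,c}  FOLLOW(A)={$,c}
round 2: (stable)
  FOLLOW(S)={$,c}  FOLLOW(A)={$,c}

FOLLOW(S) = ["$", "c"]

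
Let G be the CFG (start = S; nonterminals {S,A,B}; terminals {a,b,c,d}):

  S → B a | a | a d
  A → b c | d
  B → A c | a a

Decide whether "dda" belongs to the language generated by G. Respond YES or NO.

CNF form of G:
  S -> B T2 | T2 T3 | a
  A -> T0 T1 | d
  B -> A T1 | T2 T2
  T0 -> b
  T1 -> c
  T2 -> a
  T3 -> d

Fill CYK table bottom-up:
  [0..0]={A,T3}  "d"  orig:{A}
  [1..1]={A,T3}  "d"  orig:{A}
  [2..2]={S,T2}  "a"  orig:{S}
  [0..1]=∅  "dd"
  [1..2]=∅  "da"
  [0..2]=∅  "dda"

S ∉ T[0,2] ⇒ NO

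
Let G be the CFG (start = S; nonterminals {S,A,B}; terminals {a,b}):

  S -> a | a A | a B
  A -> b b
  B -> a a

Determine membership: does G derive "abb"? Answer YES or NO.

CNF form of G:
  S -> T1 A | T1 B | a
  A -> T0 T0
  B -> T1 T1
  T0 -> b
  T1 -> a

Fill CYK table bottom-up:
  cell(0,0) a: {S,T1}  orig:{S}
  cell(1,1) b: {T0}  orig:{}
  cell(2,2) b: {T0}  orig:{}
  cell(0,1) ab: ∅
  cell(1,2) bb: {A}
  cell(0,2) abb: {S}

S ∈ T[0,2] ⇒ YES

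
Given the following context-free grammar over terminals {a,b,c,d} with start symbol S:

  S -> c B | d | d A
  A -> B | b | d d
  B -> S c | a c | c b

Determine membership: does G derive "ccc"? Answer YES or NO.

Convert to CNF:
  S -> T0 B | T3 A | d
  A -> S T0 | T0 T2 | T1 T0 | T3 T3 | b
  B -> S T0 | T0 T2 | T1 T0
  T0 -> c
  T1 -> a
  T2 -> b
  T3 -> d

CYK fill:
  T[0,0] 'c' = {T0}  orig:{}
  T[1,1] 'c' = {T0}  orig:{}
  T[2,2] 'c' = {T0}  orig:{}
  T[0,1] 'cc' = ∅
  T[1,2] 'cc' = ∅
  T[0,2] 'ccc' = ∅

S ∉ T[0,2] ⇒ NO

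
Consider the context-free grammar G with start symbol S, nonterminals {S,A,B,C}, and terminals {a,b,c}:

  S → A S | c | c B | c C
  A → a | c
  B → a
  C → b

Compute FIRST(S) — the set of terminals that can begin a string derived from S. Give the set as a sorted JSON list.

Compute FIRST by fixpoint:
pass 1:
  A via A→a: +{a}
  A via A→c: +{c}
  B via B→a: +{a}
  C via C→b: +{b}
  S via S→A S: +{a,c}
  S: {a,c}  A: {a,c}  B: {a}  C: {b}
pass 2: (stable)
  S: {a,c}  A: {a,c}  B: {a}  C: {b}

FIRST(S) = ["a", "c"]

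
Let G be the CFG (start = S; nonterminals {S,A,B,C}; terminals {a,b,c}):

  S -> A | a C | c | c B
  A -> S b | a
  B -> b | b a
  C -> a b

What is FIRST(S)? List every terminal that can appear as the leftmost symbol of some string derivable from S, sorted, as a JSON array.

Compute FIRST by fixpoint:
iter 1:
  A via A→a: +{a}
  B via B→b: +{b}
  C via C→a b: +{a}
  S via S→A: +{a}
  S via S→c: +{c}
  FIRST(S)={a,c}  FIRST(A)={a}  FIRST(B)={b}  FIRST(C)={a}
iter 2:
  A via A→S b: +{c}
  FIRST(S)={a,c}  FIRST(A)={a,c}  FIRST(B)={b}  FIRST(C)={a}
iter 3: (stable)
  FIRST(S)={a,c}  FIRST(A)={a,c}  FIRST(B)={b}  FIRST(C)={a}

FIRST(S) = ["a", "c"]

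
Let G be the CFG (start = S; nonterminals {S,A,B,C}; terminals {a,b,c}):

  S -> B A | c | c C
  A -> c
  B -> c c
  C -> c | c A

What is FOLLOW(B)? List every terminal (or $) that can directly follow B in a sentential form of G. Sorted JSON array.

Compute FIRST by fixpoint:
[1]
  A via A→c: +{c}
  B via B→c c: +{c}
  C via C→c: +{c}
  S via S→B A: +{c}
  S: {c}  A: {c}  B: {c}  C: {c}
[2] (no change)
  S: {c}  A: {c}  B: {c}  C: {c}

FOLLOW sets:
FOLLOW(S) := {$}
iter 1:
  S→B A: FOLLOW(B) ⊇ FIRST(A) = {c}; new: +{c}
  S→B A: FOLLOW(A) ⊇ FOLLOW(S) ⊇ {$}; new: +{$}
  S→c C: FOLLOW(C) ⊇ FOLLOW(S) ⊇ {$}; new: +{$}
  FOLLOW(S)={$}  FOLLOW(A)={$}  FOLLOW(B)={c}  FOLLOW(C)={$}
iter 2: (stable)
  FOLLOW(S)={$}  FOLLOW(A)={$}  FOLLOW(B)={c}  FOLLOW(C)={$}

FOLLOW(B) = ["c"]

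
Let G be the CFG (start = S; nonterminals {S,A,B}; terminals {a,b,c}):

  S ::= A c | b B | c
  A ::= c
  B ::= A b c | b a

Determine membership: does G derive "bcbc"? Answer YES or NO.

Convert to CNF:
  S -> A T1 | T0 B | c
  A -> c
  B -> A X3 | T0 T2
  T0 -> b
  T1 -> c
  T2 -> a
  X3 -> T0 T1

Fill CYK table bottom-up:
  T[0,0] 'b' = {T0}  orig:{}
  T[1,1] 'c' = {A,S,T1}  orig:{A,S}
  T[2,2] 'b' = {T0}  orig:{}
  T[3,3] 'c' = {A,S,T1}  orig:{A,S}
  T[0,1] 'bc' = {X3}  orig:{}
  T[1,2] 'cb' = ∅
  T[2,3] 'bc' = {X3}  orig:{}
  T[0,2] 'bcb' = ∅
  T[1,3] 'cbc' = {B}
  T[0,3] 'bcbc' = {S}

S ∈ T[0,3] ⇒ YES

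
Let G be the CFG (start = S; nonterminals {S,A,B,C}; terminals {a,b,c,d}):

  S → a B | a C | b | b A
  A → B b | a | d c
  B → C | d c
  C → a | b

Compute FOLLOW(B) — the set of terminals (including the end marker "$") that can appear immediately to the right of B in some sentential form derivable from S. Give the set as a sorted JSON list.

FIRST iteration:
iter 1:
  A via A→a: +{a}
  A via A→d c: +{d}
  B via B→d c: +{d}
  C via C→a: +{a}
  C via C→b: +{b}
  S via S→a B: +{a}
  S via S→b: +{b}
  FIRST(S)={a,b}  FIRST(A)={a,d}  FIRST(B)={d}  FIRST(C)={a,b}
iter 2:
  B via B→C: +{a,b}
  FIRST(S)={a,b}  FIRST(A)={a,d}  FIRST(B)={a,b,d}  FIRST(C)={a,b}
iter 3:
  A via A→B b: +{b}
  FIRST(S)={a,b}  FIRST(A)={a,b,d}  FIRST(B)={a,b,d}  FIRST(C)={a,b}
iter 4: (no change)
  FIRST(S)={a,b}  FIRST(A)={a,b,d}  FIRST(B)={a,b,d}  FIRST(C)={a,b}

FOLLOW iteration:
seed FOLLOW(S) with $
pass 1:
  A→B b: FOLLOW(B) ⊇ FIRST(b) = {b}; new: +{b}
  B→C: FOLLOW(C) ⊇ FOLLOW(B) ⊇ {b}; new: +{b}
  S→a B: FOLLOW(B) ⊇ FOLLOW(S) ⊇ {$}; new: +{$}
  S→a C: FOLLOW(C) ⊇ FOLLOW(S) ⊇ {$}; new: +{$}
  S→b A: FOLLOW(A) ⊇ FOLLOW(S) ⊇ {$}; new: +{$}
  S: {$}  A: {$}  B: {$,b}  C: {$,b}
pass 2: — fixpoint
  S: {$}  A: {$}  B: {$,b}  C: {$,b}

FOLLOW(B) = ["$", "b"]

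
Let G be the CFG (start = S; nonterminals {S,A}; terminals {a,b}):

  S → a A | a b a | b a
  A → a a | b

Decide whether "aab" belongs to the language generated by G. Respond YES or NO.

Convert to CNF:
  S -> T0 A | T0 X2 | T1 T0
  A -> T0 T0 | b
  T0 -> a
  T1 -> b
  X2 -> T1 T0

CYK table (by increasing span):
  cell(0,0) a: {T0}  orig:{}
  cell(1,1) a: {T0}  orig:{}
  cell(2,2) b: {A,T1}  orig:{A}
  cell(0,1) aa: {A}
  cell(1,2) ab: {S}
  cell(0,2) aab: ∅

S ∉ T[0,2] ⇒ NO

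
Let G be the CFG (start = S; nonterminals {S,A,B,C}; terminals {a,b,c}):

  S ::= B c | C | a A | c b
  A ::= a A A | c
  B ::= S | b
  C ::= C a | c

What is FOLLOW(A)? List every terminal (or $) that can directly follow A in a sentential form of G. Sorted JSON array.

FIRST iteration:
round 1:
  A via A→a A A: +{a}
  A via A→c: +{c}
  B via B→b: +{b}
  C via C→c: +{c}
  S via S→B c: +{b}
  S via S→C: +{c}
  S via S→a A: +{a}
  FIRST[S]={a,b,c}  FIRST[A]={a,c}  FIRST[B]={b}  FIRST[C]={c}
round 2:
  B via B→S: +{a,c}
  FIRST[S]={a,b,c}  FIRST[A]={a,c}  FIRST[B]={a,b,c}  FIRST[C]={c}
round 3: — fixpoint
  FIRST[S]={a,b,c}  FIRST[A]={a,c}  FIRST[B]={a,b,c}  FIRST[C]={c}

Compute FOLLOW by fixpoint:
seed FOLLOW(S) with $
iter 1:
  A→a A A: FOLLOW(A) ⊇ FIRST(A) = {a,c}; new: +{a,c}
  C→C a: FOLLOW(C) ⊇ FIRST(a) = {a}; new: +{a}
  S→B c: FOLLOW(B) ⊇ FIRST(c) = {c}; new: +{c}
  S→C: FOLLOW(C) ⊇ FOLLOW(S) ⊇ {$}; new: +{$}
  S→a A: FOLLOW(A) ⊇ FOLLOW(S) ⊇ {$}; new: +{$}
  S: {$}  A: {$,a,c}  B: {c}  C: {$,a}
iter 2:
  B→S: FOLLOW(S) ⊇ FOLLOW(B) ⊇ {c}; new: +{c}
  S→C: FOLLOW(C) ⊇ FOLLOW(S) ⊇ {$,c}; new: +{c}
  S: {$,c}  A: {$,a,c}  B: {c}  C: {$,a,c}
iter 3: done
  S: {$,c}  A: {$,a,c}  B: {c}  C: {$,a,c}

FOLLOW(A) = ["$", "a", "c"]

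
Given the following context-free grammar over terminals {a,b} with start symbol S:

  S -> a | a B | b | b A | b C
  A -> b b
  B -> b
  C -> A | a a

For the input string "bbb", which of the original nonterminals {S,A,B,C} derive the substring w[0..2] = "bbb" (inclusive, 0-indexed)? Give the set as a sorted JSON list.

Convert to CNF:
  S -> T0 A | T0 C | T1 B | a | b
  A -> T0 T0
  B -> b
  C -> T0 T0 | T1 T1
  T0 -> b
  T1 -> a

CYK fill — only the sub-triangle for w[0..2]:
  cell(0,0) b: {B,S,T0}  orig:{B,S}
  cell(1,1) b: {B,S,T0}  orig:{B,S}
  cell(2,2) b: {B,S,T0}  orig:{B,S}
  cell(0,1) bb: {A,C}
  cell(1,2) bb: {A,C}
  cell(0,2) bbb: {S}

Original NTs in T[0,2] deriving "bbb": ["S"]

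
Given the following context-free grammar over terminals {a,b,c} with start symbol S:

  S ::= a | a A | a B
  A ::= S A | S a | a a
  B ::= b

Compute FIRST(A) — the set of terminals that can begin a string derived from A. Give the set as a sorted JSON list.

FIRST iteration:
round 1:
  A via A→a a: +{a}
  B via B→b: +{b}
  S via S→a: +{a}
  FIRST(S)={a}  FIRST(A)={a}  FIRST(B)={b}
round 2: (no change)
  FIRST(S)={a}  FIRST(A)={a}  FIRST(B)={b}

FIRST(A) = ["a"]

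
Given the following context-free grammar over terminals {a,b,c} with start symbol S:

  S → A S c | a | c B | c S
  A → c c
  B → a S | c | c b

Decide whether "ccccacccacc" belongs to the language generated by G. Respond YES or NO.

Convert to CNF:
  S -> A X3 | T0 B | T0 S | a
  A -> T0 T0
  B -> T0 T2 | T1 S | c
  T0 -> c
  T1 -> a
  T2 -> b
  X3 -> S T0

CYK table (by increasing span):
  [0..0]={B,T0}  "c"  orig:{B}
  [1..1]={B,T0}  "c"  orig:{B}
  [2..2]={B,T0}  "c"  orig:{B}
  [3..3]={B,T0}  "c"  orig:{B}
  [4..4]={S,T1}  "a"  orig:{S}
  [5..5]={B,T0}  "c"  orig:{B}
  [6..6]={B,T0}  "c"  orig:{B}
  [7..7]={B,T0}  "c"  orig:{B}
  [8..8]={S,T1}  "a"  orig:{S}
  [9..9]={B,T0}  "c"  orig:{B}
  [10..10]={B,T0}  "c"  orig:{B}
  [0..1]={A,S}  "cc"
  [1..2]={A,S}  "cc"
  [2..3]={A,S}  "cc"
  [3..4]={S}  "ca"
  [4..5]={X3}  "ac"  orig:{}
  [5..6]={A,S}  "cc"
  [6..7]={A,S}  "cc"
  [7..8]={S}  "ca"
  [8..9]={X3}  "ac"  orig:{}
  [9..10]={A,S}  "cc"
  [0..2]={S,X3}  "ccc"  orig:{S}
  [1..3]={S,X3}  "ccc"  orig:{S}
  [2..4]={S}  "cca"
  [3..5]={X3}  "cac"  orig:{}
  [4..6]={B}  "acc"
  [5..7]={S,X3}  "ccc"  orig:{S}
  [6..8]={S}  "cca"
  [7..9]={X3}  "cac"  orig:{}
  [8..10]={B}  "acc"
  [0..3]={S,X3}  "cccc"  orig:{S}
  [1..4]={S}  "ccca"
  [2..5]={S,X3}  "ccac"  orig:{S}
  [3..6]={S}  "cacc"
  [4..7]={B}  "accc"
  [5..8]={S}  "ccca"
  [6..9]={S,X3}  "ccac"  orig:{S}
  [7..10]={S}  "cacc"
  [0..4]={S}  "cccca"
  [1..5]={S,X3}  "cccac"  orig:{S}
  [2..6]={S,X3}  "ccacc"  orig:{S}
  [3..7]={S,X3}  "caccc"  orig:{S}
  [4..8]={B}  "accca"
  [5..9]={S,X3}  "cccac"  orig:{S}
  [6..10]={S,X3}  "ccacc"  orig:{S}
  [0..5]={S,X3}  "ccccac"  orig:{S}
  [1..6]={S,X3}  "cccacc"  orig:{S}
  [2..7]={S,X3}  "ccaccc"  orig:{S}
  [3..8]={S}  "caccca"
  [4..9]={B}  "acccac"
  [5..10]={S,X3}  "cccacc"  orig:{S}
  [0..6]={S,X3}  "ccccacc"  orig:{S}
  [1..7]={S,X3}  "cccaccc"  orig:{S}
  [2..8]={S}  "ccaccca"
  [3..9]={S,X3}  "cacccac"  orig:{S}
  [4..10]={B}  "acccacc"
  [0..7]={S,X3}  "ccccaccc"  orig:{S}
  [1..8]={S}  "cccaccca"
  [2..9]={S,X3}  "ccacccac"  orig:{S}
  [3..10]={S,X3}  "cacccacc"  orig:{S}
  [0..8]={S}  "ccccaccca"
  [1..9]={S,X3}  "cccacccac"  orig:{S}
  [2..10]={S,X3}  "ccacccacc"  orig:{S}
  [0..9]={S,X3}  "ccccacccac"  orig:{S}
  [1..10]={S,X3}  "cccacccacc"  orig:{S}
  [0..10]={S,X3}  "ccccacccacc"  orig:{S}

S ∈ T[0,10] ⇒ YES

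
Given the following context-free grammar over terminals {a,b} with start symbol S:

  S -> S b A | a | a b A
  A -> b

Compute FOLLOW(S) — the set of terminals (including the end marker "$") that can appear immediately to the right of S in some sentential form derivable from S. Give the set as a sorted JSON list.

FIRST iteration:
iter 1:
  A via A→b: +{b}
  S via S→a: +{a}
  FIRST[S]={a}  FIRST[A]={b}
iter 2: — fixpoint
  FIRST[S]={a}  FIRST[A]={b}

FOLLOW iteration:
FOLLOW(S) := {$}
round 1:
  S→S b A: FOLLOW(S) ⊇ FIRST(b) = {b}; new: +{b}
  S→S b A: FOLLOW(A) ⊇ FOLLOW(S) ⊇ {$,b}; new: +{$,b}
  S: {$,b}  A: {$,b}
round 2: done
  S: {$,b}  A: {$,b}

FOLLOW(S) = ["$", "b"]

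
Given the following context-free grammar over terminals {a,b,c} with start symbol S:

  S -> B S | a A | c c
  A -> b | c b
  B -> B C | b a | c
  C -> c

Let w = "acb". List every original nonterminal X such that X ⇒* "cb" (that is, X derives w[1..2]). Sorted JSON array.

Convert to CNF:
  S -> B S | T0 T0 | T2 A
  A -> T0 T1 | b
  B -> B C | T1 T2 | c
  C -> c
  T0 -> c
  T1 -> b
  T2 -> a

CYK table (by increasing span) (cells [i..j] with 1 ≤ i ≤ j ≤ 2 only):
  [1..1]={B,C,T0}  "c"  orig:{B,C}
  [2..2]={A,T1}  "b"  orig:{A}
  [1..2]={A}  "cb"

Original NTs in T[1,2] deriving "cb": ["A"]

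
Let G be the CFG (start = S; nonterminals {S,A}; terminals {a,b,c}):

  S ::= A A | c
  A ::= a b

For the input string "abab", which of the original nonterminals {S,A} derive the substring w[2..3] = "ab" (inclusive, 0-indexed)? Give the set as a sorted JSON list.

Convert to CNF:
  S -> A A | c
  A -> T0 T1
  T0 -> a
  T1 -> b

Fill CYK table bottom-up, restricted to cells inside w[2..3]:
  T[2,2] 'a' = {T0}  orig:{}
  T[3,3] 'b' = {T1}  orig:{}
  T[2,3] 'ab' = {A}

Original NTs in T[2,3] deriving "ab": ["A"]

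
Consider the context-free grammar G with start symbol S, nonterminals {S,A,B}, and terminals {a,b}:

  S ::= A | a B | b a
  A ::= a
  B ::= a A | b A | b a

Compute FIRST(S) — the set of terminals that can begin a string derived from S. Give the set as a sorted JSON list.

FIRST sets, iterate to fixpoint:
[1]
  A via A→a: +{a}
  B via B→a A: +{a}
  B via B→b A: +{b}
  S via S→A: +{a}
  S via S→b a: +{b}
  FIRST[S]={a,b}  FIRST[A]={a}  FIRST[B]={a,b}
[2] (no change)
  FIRST[S]={a,b}  FIRST[A]={a}  FIRST[B]={a,b}

FIRST(S) = ["a", "b"]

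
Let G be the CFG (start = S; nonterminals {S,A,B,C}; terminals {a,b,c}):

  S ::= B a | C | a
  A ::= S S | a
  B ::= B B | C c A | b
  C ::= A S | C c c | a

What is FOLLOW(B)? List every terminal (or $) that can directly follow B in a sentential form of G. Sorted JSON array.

FIRST iteration:
iter 1:
  A via A→a: +{a}
  B via B→b: +{b}
  C via C→A S: +{a}
  S via S→B a: +{b}
  S via S→C: +{a}
  FIRST(S)={a,b}  FIRST(A)={a}  FIRST(B)={b}  FIRST(C)={a}
iter 2:
  A via A→S S: +{b}
  B via B→C c A: +{a}
  C via C→A S: +{b}
  FIRST(S)={a,b}  FIRST(A)={a,b}  FIRST(B)={a,b}  FIRST(C)={a,b}
iter 3: — fixpoint
  FIRST(S)={a,b}  FIRST(A)={a,b}  FIRST(B)={a,b}  FIRST(C)={a,b}

FOLLOW iteration:
initialize: $ ∈ FOLLOW(S)
pass 1:
  A→S S: FOLLOW(S) ⊇ FIRST(S) = {a,b}; new: +{a,b}
  B→B B: FOLLOW(B) ⊇ FIRST(B) = {a,b}; new: +{a,b}
  B→C c A: FOLLOW(C) ⊇ FIRST(c) = {c}; new: +{c}
  B→C c A: FOLLOW(A) ⊇ FOLLOW(B) ⊇ {a,b}; new: +{a,b}
  C→A S: FOLLOW(S) ⊇ FOLLOW(C) ⊇ {c}; new: +{c}
  S→C: FOLLOW(C) ⊇ FOLLOW(S) ⊇ {$,a,b,c}; new: +{$,a,b}
  S: {$,a,b,c}  A: {a,b}  B: {a,b}  C: {$,a,b,c}
pass 2: done
  S: {$,a,b,c}  A: {a,b}  B: {a,b}  C: {$,a,b,c}

FOLLOW(B) = ["a", "b"]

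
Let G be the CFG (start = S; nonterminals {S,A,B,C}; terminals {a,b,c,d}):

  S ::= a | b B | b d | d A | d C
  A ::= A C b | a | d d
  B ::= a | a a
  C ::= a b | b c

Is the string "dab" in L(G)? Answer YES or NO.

CNF form of G:
  S -> T0 B | T0 T1 | T1 A | T1 C | a
  A -> A X4 | T1 T1 | a
  B -> T2 T2 | a
  C -> T0 T3 | T2 T0
  T0 -> b
  T1 -> d
  T2 -> a
  T3 -> c
  X4 -> C T0

CYK fill:
  [0..0]={T1}  "d"  orig:{}
  [1..1]={A,B,S,T2}  "a"  orig:{A,B,S}
  [2..2]={T0}  "b"  orig:{}
  [0..1]={S}  "da"
  [1..2]={C}  "ab"
  [0..2]={S}  "dab"

S ∈ T[0,2] ⇒ YES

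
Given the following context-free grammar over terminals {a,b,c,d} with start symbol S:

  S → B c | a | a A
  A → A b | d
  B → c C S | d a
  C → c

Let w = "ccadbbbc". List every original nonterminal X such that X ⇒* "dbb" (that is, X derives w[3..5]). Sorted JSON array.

CNF form of G:
  S -> B T1 | T3 A | a
  A -> A T0 | d
  B -> T1 X4 | T2 T3
  C -> c
  T0 -> b
  T1 -> c
  T2 -> d
  T3 -> a
  X4 -> C S

CYK fill — only the sub-triangle for w[3..5]:
  [3..3]={A,T2}  "d"  orig:{A}
  [4..4]={T0}  "b"  orig:{}
  [5..5]={T0}  "b"  orig:{}
  [3..4]={A}  "db"
  [4..5]=∅  "bb"
  [3..5]={A}  "dbb"

Original NTs in T[3,5] deriving "dbb": ["A"]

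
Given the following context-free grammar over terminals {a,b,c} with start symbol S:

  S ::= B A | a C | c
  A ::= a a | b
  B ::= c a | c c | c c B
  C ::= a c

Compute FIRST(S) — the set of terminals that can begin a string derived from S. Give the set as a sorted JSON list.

Compute FIRST by fixpoint:
round 1:
  A via A→a a: +{a}
  A via A→b: +{b}
  B via B→c a: +{c}
  C via C→a c: +{a}
  S via S→B A: +{c}
  S via S→a C: +{a}
  FIRST[S]={a,c}  FIRST[A]={a,b}  FIRST[B]={c}  FIRST[C]={a}
round 2: (no change)
  FIRST[S]={a,c}  FIRST[A]={a,b}  FIRST[B]={c}  FIRST[C]={a}

FIRST(S) = ["a", "c"]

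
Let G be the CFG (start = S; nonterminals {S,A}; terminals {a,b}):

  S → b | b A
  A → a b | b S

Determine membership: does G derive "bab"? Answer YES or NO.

Convert to CNF:
  S -> T1 A | b
  A -> T0 T1 | T1 S
  T0 -> a
  T1 -> b

Fill CYK table bottom-up:
  cell(0,0) b: {S,T1}  orig:{S}
  cell(1,1) a: {T0}  orig:{}
  cell(2,2) b: {S,T1}  orig:{S}
  cell(0,1) ba: ∅
  cell(1,2) ab: {A}
  cell(0,2) bab: {S}

S ∈ T[0,2] ⇒ YES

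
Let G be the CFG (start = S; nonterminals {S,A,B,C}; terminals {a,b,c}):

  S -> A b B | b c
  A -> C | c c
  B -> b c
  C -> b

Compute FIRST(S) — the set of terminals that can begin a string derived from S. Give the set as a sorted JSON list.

FIRST sets, iterate to fixpoint:
round 1:
  A via A→c c: +{c}
  B via B→b c: +{b}
  C via C→b: +{b}
  S via S→A b B: +{c}
  S via S→b c: +{b}
  S: {b,c}  A: {c}  B: {b}  C: {b}
round 2:
  A via A→C: +{b}
  S: {b,c}  A: {b,c}  B: {b}  C: {b}
round 3: (stable)
  S: {b,c}  A: {b,c}  B: {b}  C: {b}

FIRST(S) = ["b", "c"]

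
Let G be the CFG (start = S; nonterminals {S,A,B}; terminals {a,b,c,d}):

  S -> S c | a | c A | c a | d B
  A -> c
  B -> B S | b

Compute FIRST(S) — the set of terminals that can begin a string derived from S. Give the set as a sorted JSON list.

FIRST iteration:
pass 1:
  A via A→c: +{c}
  B via B→b: +{b}
  S via S→a: +{a}
  S via S→c A: +{c}
  S via S→d B: +{d}
  S: {a,c,d}  A: {c}  B: {b}
pass 2: (stable)
  S: {a,c,d}  A: {c}  B: {b}

FIRST(S) = ["a", "c", "d"]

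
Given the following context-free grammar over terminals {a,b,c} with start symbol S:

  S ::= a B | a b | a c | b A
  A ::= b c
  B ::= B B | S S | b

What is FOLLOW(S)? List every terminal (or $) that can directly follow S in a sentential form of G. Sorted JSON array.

Compute FIRST by fixpoint:
[1]
  A via A→b c: +{b}
  B via B→b: +{b}
  S via S→a B: +{a}
  S via S→b A: +{b}
  FIRST[S]={a,b}  FIRST[A]={b}  FIRST[B]={b}
[2]
  B via B→S S: +{a}
  FIRST[S]={a,b}  FIRST[A]={b}  FIRST[B]={a,b}
[3] — fixpoint
  FIRST[S]={a,b}  FIRST[A]={b}  FIRST[B]={a,b}

Compute FOLLOW by fixpoint:
FOLLOW(S) := {$}
pass 1:
  B→B B: FOLLOW(B) ⊇ FIRST(B) = {a,b}; new: +{a,b}
  B→S S: FOLLOW(S) ⊇ FIRST(S) = {a,b}; new: +{a,b}
  S→a B: FOLLOW(B) ⊇ FOLLOW(S) ⊇ {$,a,b}; new: +{$}
  S→b A: FOLLOW(A) ⊇ FOLLOW(S) ⊇ {$,a,b}; new: +{$,a,b}
  S: {$,a,b}  A: {$,a,b}  B: {$,a,b}
pass 2: done
  S: {$,a,b}  A: {$,a,b}  B: {$,a,b}

FOLLOW(S) = ["$", "a", "b"]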